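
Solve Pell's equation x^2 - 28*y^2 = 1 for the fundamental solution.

First expand sqrt(28) as a continued fraction. With x_i = (sqrt(28) + m_i)/d_i and (m_0, d_0) = (0, 1): a_0 = floor(sqrt(28)) = 5, since 5^2 = 25 <= 28 < 36 = 6^2.
Iterate m_{i+1} = d_i*a_i - m_i, d_{i+1} = (28 - m_{i+1}^2)/d_i, a_{i+1} = floor((a_0 + m_{i+1})/d_{i+1}):
  m_1 = 1*5 - 0 = 5, d_1 = (28 - 5^2)/1 = 3/1 = 3, a_1 = floor((5 + 5)/3) = 3.
  m_2 = 3*3 - 5 = 4, d_2 = (28 - 4^2)/3 = 12/3 = 4, a_2 = floor((5 + 4)/4) = 2.
  m_3 = 4*2 - 4 = 4, d_3 = (28 - 4^2)/4 = 12/4 = 3, a_3 = floor((5 + 4)/3) = 3.
  m_4 = 3*3 - 4 = 5, d_4 = (28 - 5^2)/3 = 3/3 = 1, a_4 = floor((5 + 5)/1) = 10.
  m_5 = 1*10 - 5 = 5, d_5 = (28 - 5^2)/1 = 3/1 = 3: (m_5, d_5) = (m_1, d_1) = (5, 3), so from here the quotients repeat a_1, ..., a_4; the period length is 4.
So sqrt(28) = [5; (3, 2, 3, 10)] with period length k = 4.
k is even, so the fundamental solution of x^2 - 28y^2 = 1 is (p_{k-1}, q_{k-1}) = (p_3, q_3); compute convergents through index 3.
Convergents (p_i = a_i*p_{i-1} + p_{i-2}, q_i = a_i*q_{i-1} + q_{i-2} with p_{-2}=0, p_{-1}=1, q_{-2}=1, q_{-1}=0):
  i=0: a_0=5, p_0 = 5*1 + 0 = 5, q_0 = 5*0 + 1 = 1.
  i=1: a_1=3, p_1 = 3*5 + 1 = 16, q_1 = 3*1 + 0 = 3.
  i=2: a_2=2, p_2 = 2*16 + 5 = 37, q_2 = 2*3 + 1 = 7.
  i=3: a_3=3, p_3 = 3*37 + 16 = 127, q_3 = 3*7 + 3 = 24.
Check: 127^2 - 28*24^2 = 16129 - 16128 = 1, so (x, y) = (127, 24) solves the equation, and by the theorem it is the least positive solution.

(x, y) = (127, 24)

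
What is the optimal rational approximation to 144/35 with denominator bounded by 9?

37/9

Expand x = 144/35 as a continued fraction with the Euclidean algorithm:
  144 = 4*35 + 4, so a_0 = 4.
  35 = 8*4 + 3, so a_1 = 8.
  4 = 1*3 + 1, so a_2 = 1.
  3 = 3*1 + 0, so a_3 = 3.
so x = [4; 8, 1, 3].
Convergents (p_i = a_i*p_{i-1} + p_{i-2}, q_i = a_i*q_{i-1} + q_{i-2} with p_{-2}=0, p_{-1}=1, q_{-2}=1, q_{-1}=0), until the denominator exceeds 9:
  i=0: a_0=4, p_0 = 4*1 + 0 = 4, q_0 = 4*0 + 1 = 1.
  i=1: a_1=8, p_1 = 8*4 + 1 = 33, q_1 = 8*1 + 0 = 8.
  i=2: a_2=1, p_2 = 1*33 + 4 = 37, q_2 = 1*8 + 1 = 9.
  i=3: a_3=3, p_3 = 3*37 + 33 = 144, q_3 = 3*9 + 8 = 35.
q_3 = 35 > 9, so the last convergent with denominator <= 9 is p_2/q_2 = 37/9.
The closest fraction with denominator <= 9 is either p_2/q_2 or the intermediate fraction (k*p_2 + p_1)/(k*q_2 + q_1) with the largest k >= 1 whose denominator stays <= 9; these approach x as k grows, and every other convergent or intermediate fraction in range is farther away.
Largest k: floor((9 - q_1)/q_2) = floor((9 - 8)/9) = 0.
Since k = 0, no intermediate fraction beyond p_2/q_2 has denominator <= 9, so the convergent 37/9 is the closest (its error is |144*9 - 37*35|/(35*9) = 1/315).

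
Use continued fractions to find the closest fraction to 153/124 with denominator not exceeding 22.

21/17

Expand x = 153/124 as a continued fraction with the Euclidean algorithm:
  153 = 1*124 + 29, so a_0 = 1.
  124 = 4*29 + 8, so a_1 = 4.
  29 = 3*8 + 5, so a_2 = 3.
  8 = 1*5 + 3, so a_3 = 1.
  5 = 1*3 + 2, so a_4 = 1.
  3 = 1*2 + 1, so a_5 = 1.
  2 = 2*1 + 0, so a_6 = 2.
so x = [1; 4, 3, 1, 1, 1, 2].
Convergents (p_i = a_i*p_{i-1} + p_{i-2}, q_i = a_i*q_{i-1} + q_{i-2} with p_{-2}=0, p_{-1}=1, q_{-2}=1, q_{-1}=0), until the denominator exceeds 22:
  i=0: a_0=1, p_0 = 1*1 + 0 = 1, q_0 = 1*0 + 1 = 1.
  i=1: a_1=4, p_1 = 4*1 + 1 = 5, q_1 = 4*1 + 0 = 4.
  i=2: a_2=3, p_2 = 3*5 + 1 = 16, q_2 = 3*4 + 1 = 13.
  i=3: a_3=1, p_3 = 1*16 + 5 = 21, q_3 = 1*13 + 4 = 17.
  i=4: a_4=1, p_4 = 1*21 + 16 = 37, q_4 = 1*17 + 13 = 30.
q_4 = 30 > 22, so the last convergent with denominator <= 22 is p_3/q_3 = 21/17.
The closest fraction with denominator <= 22 is either p_3/q_3 or the intermediate fraction (k*p_3 + p_2)/(k*q_3 + q_2) with the largest k >= 1 whose denominator stays <= 22; these approach x as k grows, and every other convergent or intermediate fraction in range is farther away.
Largest k: floor((22 - q_2)/q_3) = floor((22 - 13)/17) = 0.
Since k = 0, no intermediate fraction beyond p_3/q_3 has denominator <= 22, so the convergent 21/17 is the closest (its error is |153*17 - 21*124|/(124*17) = 3/2108).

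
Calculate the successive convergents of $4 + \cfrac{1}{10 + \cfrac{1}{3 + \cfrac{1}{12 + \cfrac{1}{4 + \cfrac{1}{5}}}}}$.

Using the convergent recurrence p_i = a_i*p_{i-1} + p_{i-2}, q_i = a_i*q_{i-1} + q_{i-2} with p_{-2}=0, p_{-1}=1, q_{-2}=1, q_{-1}=0:
  i=0: a_0=4, p_0 = 4*1 + 0 = 4, q_0 = 4*0 + 1 = 1.
  i=1: a_1=10, p_1 = 10*4 + 1 = 41, q_1 = 10*1 + 0 = 10.
  i=2: a_2=3, p_2 = 3*41 + 4 = 127, q_2 = 3*10 + 1 = 31.
  i=3: a_3=12, p_3 = 12*127 + 41 = 1565, q_3 = 12*31 + 10 = 382.
  i=4: a_4=4, p_4 = 4*1565 + 127 = 6387, q_4 = 4*382 + 31 = 1559.
  i=5: a_5=5, p_5 = 5*6387 + 1565 = 33500, q_5 = 5*1559 + 382 = 8177.

4/1, 41/10, 127/31, 1565/382, 6387/1559, 33500/8177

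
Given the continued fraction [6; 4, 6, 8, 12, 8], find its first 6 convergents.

Using the convergent recurrence p_i = a_i*p_{i-1} + p_{i-2}, q_i = a_i*q_{i-1} + q_{i-2} with p_{-2}=0, p_{-1}=1, q_{-2}=1, q_{-1}=0:
  i=0: a_0=6, p_0 = 6*1 + 0 = 6, q_0 = 6*0 + 1 = 1.
  i=1: a_1=4, p_1 = 4*6 + 1 = 25, q_1 = 4*1 + 0 = 4.
  i=2: a_2=6, p_2 = 6*25 + 6 = 156, q_2 = 6*4 + 1 = 25.
  i=3: a_3=8, p_3 = 8*156 + 25 = 1273, q_3 = 8*25 + 4 = 204.
  i=4: a_4=12, p_4 = 12*1273 + 156 = 15432, q_4 = 12*204 + 25 = 2473.
  i=5: a_5=8, p_5 = 8*15432 + 1273 = 124729, q_5 = 8*2473 + 204 = 19988.

6/1, 25/4, 156/25, 1273/204, 15432/2473, 124729/19988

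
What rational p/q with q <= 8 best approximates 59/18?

Expand x = 59/18 as a continued fraction with the Euclidean algorithm:
  59 = 3*18 + 5, so a_0 = 3.
  18 = 3*5 + 3, so a_1 = 3.
  5 = 1*3 + 2, so a_2 = 1.
  3 = 1*2 + 1, so a_3 = 1.
  2 = 2*1 + 0, so a_4 = 2.
so x = [3; 3, 1, 1, 2].
Convergents (p_i = a_i*p_{i-1} + p_{i-2}, q_i = a_i*q_{i-1} + q_{i-2} with p_{-2}=0, p_{-1}=1, q_{-2}=1, q_{-1}=0), until the denominator exceeds 8:
  i=0: a_0=3, p_0 = 3*1 + 0 = 3, q_0 = 3*0 + 1 = 1.
  i=1: a_1=3, p_1 = 3*3 + 1 = 10, q_1 = 3*1 + 0 = 3.
  i=2: a_2=1, p_2 = 1*10 + 3 = 13, q_2 = 1*3 + 1 = 4.
  i=3: a_3=1, p_3 = 1*13 + 10 = 23, q_3 = 1*4 + 3 = 7.
  i=4: a_4=2, p_4 = 2*23 + 13 = 59, q_4 = 2*7 + 4 = 18.
q_4 = 18 > 8, so the last convergent with denominator <= 8 is p_3/q_3 = 23/7.
The closest fraction with denominator <= 8 is either p_3/q_3 or the intermediate fraction (k*p_3 + p_2)/(k*q_3 + q_2) with the largest k >= 1 whose denominator stays <= 8; these approach x as k grows, and every other convergent or intermediate fraction in range is farther away.
Largest k: floor((8 - q_2)/q_3) = floor((8 - 4)/7) = 0.
Since k = 0, no intermediate fraction beyond p_3/q_3 has denominator <= 8, so the convergent 23/7 is the closest (its error is |59*7 - 23*18|/(18*7) = 1/126).

23/7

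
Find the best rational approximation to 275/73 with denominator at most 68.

Expand x = 275/73 as a continued fraction with the Euclidean algorithm:
  275 = 3*73 + 56, so a_0 = 3.
  73 = 1*56 + 17, so a_1 = 1.
  56 = 3*17 + 5, so a_2 = 3.
  17 = 3*5 + 2, so a_3 = 3.
  5 = 2*2 + 1, so a_4 = 2.
  2 = 2*1 + 0, so a_5 = 2.
so x = [3; 1, 3, 3, 2, 2].
Convergents (p_i = a_i*p_{i-1} + p_{i-2}, q_i = a_i*q_{i-1} + q_{i-2} with p_{-2}=0, p_{-1}=1, q_{-2}=1, q_{-1}=0), until the denominator exceeds 68:
  i=0: a_0=3, p_0 = 3*1 + 0 = 3, q_0 = 3*0 + 1 = 1.
  i=1: a_1=1, p_1 = 1*3 + 1 = 4, q_1 = 1*1 + 0 = 1.
  i=2: a_2=3, p_2 = 3*4 + 3 = 15, q_2 = 3*1 + 1 = 4.
  i=3: a_3=3, p_3 = 3*15 + 4 = 49, q_3 = 3*4 + 1 = 13.
  i=4: a_4=2, p_4 = 2*49 + 15 = 113, q_4 = 2*13 + 4 = 30.
  i=5: a_5=2, p_5 = 2*113 + 49 = 275, q_5 = 2*30 + 13 = 73.
q_5 = 73 > 68, so the last convergent with denominator <= 68 is p_4/q_4 = 113/30.
The closest fraction with denominator <= 68 is either p_4/q_4 or the intermediate fraction (k*p_4 + p_3)/(k*q_4 + q_3) with the largest k >= 1 whose denominator stays <= 68; these approach x as k grows, and every other convergent or intermediate fraction in range is farther away.
Largest k: floor((68 - q_3)/q_4) = floor((68 - 13)/30) = 1.
That gives (1*113 + 49)/(1*30 + 13) = 162/43.
Compare the errors: |x - 113/30| = |275*30 - 113*73|/(73*30) = 1/2190, and |x - 162/43| = |275*43 - 162*73|/(73*43) = 1/3139.
Cross-multiplying, 1*2190 = 2190 < 3139 = 1*3139, so 1/3139 is smaller: the intermediate fraction 162/43 is closer to x than 113/30.

162/43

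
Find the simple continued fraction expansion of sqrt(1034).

Write x_i = (sqrt(1034) + m_i)/d_i with (m_0, d_0) = (0, 1). a_0 = floor(sqrt(1034)) = 32, since 32^2 = 1024 <= 1034 < 1089 = 33^2.
Iterate m_{i+1} = d_i*a_i - m_i, d_{i+1} = (1034 - m_{i+1}^2)/d_i, a_{i+1} = floor((a_0 + m_{i+1})/d_{i+1}):
  m_1 = 1*32 - 0 = 32, d_1 = (1034 - 32^2)/1 = 10/1 = 10, a_1 = floor((32 + 32)/10) = 6.
  m_2 = 10*6 - 32 = 28, d_2 = (1034 - 28^2)/10 = 250/10 = 25, a_2 = floor((32 + 28)/25) = 2.
  m_3 = 25*2 - 28 = 22, d_3 = (1034 - 22^2)/25 = 550/25 = 22, a_3 = floor((32 + 22)/22) = 2.
  m_4 = 22*2 - 22 = 22, d_4 = (1034 - 22^2)/22 = 550/22 = 25, a_4 = floor((32 + 22)/25) = 2.
  m_5 = 25*2 - 22 = 28, d_5 = (1034 - 28^2)/25 = 250/25 = 10, a_5 = floor((32 + 28)/10) = 6.
  m_6 = 10*6 - 28 = 32, d_6 = (1034 - 32^2)/10 = 10/10 = 1, a_6 = floor((32 + 32)/1) = 64.
  m_7 = 1*64 - 32 = 32, d_7 = (1034 - 32^2)/1 = 10/1 = 10: (m_7, d_7) = (m_1, d_1) = (32, 10), so from here the quotients repeat a_1, ..., a_6; the period length is 6.
Hence the expansion of sqrt(1034) is a_0 = 32 followed by the repeating block 6, 2, 2, 2, 6, 64 (period 6).

[32; (6, 2, 2, 2, 6, 64)]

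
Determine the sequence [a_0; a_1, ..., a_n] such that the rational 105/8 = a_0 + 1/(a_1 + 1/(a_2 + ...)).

[13; 8]

Run the Euclidean algorithm on 105 and 8; the successive quotients are the partial quotients a_0, a_1, ... (each step inverts the fractional part left over by the previous one):
  105 = 13*8 + 1, so a_0 = 13.
  8 = 8*1 + 0, so a_1 = 8.
The remainder reaches 0 after 2 divisions, so the expansion has 2 partial quotients, read off in order.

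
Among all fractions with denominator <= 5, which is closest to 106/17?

25/4

Expand x = 106/17 as a continued fraction with the Euclidean algorithm:
  106 = 6*17 + 4, so a_0 = 6.
  17 = 4*4 + 1, so a_1 = 4.
  4 = 4*1 + 0, so a_2 = 4.
so x = [6; 4, 4].
Convergents (p_i = a_i*p_{i-1} + p_{i-2}, q_i = a_i*q_{i-1} + q_{i-2} with p_{-2}=0, p_{-1}=1, q_{-2}=1, q_{-1}=0), until the denominator exceeds 5:
  i=0: a_0=6, p_0 = 6*1 + 0 = 6, q_0 = 6*0 + 1 = 1.
  i=1: a_1=4, p_1 = 4*6 + 1 = 25, q_1 = 4*1 + 0 = 4.
  i=2: a_2=4, p_2 = 4*25 + 6 = 106, q_2 = 4*4 + 1 = 17.
q_2 = 17 > 5, so the last convergent with denominator <= 5 is p_1/q_1 = 25/4.
The closest fraction with denominator <= 5 is either p_1/q_1 or the intermediate fraction (k*p_1 + p_0)/(k*q_1 + q_0) with the largest k >= 1 whose denominator stays <= 5; these approach x as k grows, and every other convergent or intermediate fraction in range is farther away.
Largest k: floor((5 - q_0)/q_1) = floor((5 - 1)/4) = 1.
That gives (1*25 + 6)/(1*4 + 1) = 31/5.
Compare the errors: |x - 25/4| = |106*4 - 25*17|/(17*4) = 1/68, and |x - 31/5| = |106*5 - 31*17|/(17*5) = 3/85.
Cross-multiplying, 1*85 = 85 < 204 = 3*68, so 1/68 is smaller: the convergent 25/4 is closer to x than 31/5.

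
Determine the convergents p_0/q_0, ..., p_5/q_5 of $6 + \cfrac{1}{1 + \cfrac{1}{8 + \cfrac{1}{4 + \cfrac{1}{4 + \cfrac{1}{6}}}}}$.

6/1, 7/1, 62/9, 255/37, 1082/157, 6747/979

Using the convergent recurrence p_i = a_i*p_{i-1} + p_{i-2}, q_i = a_i*q_{i-1} + q_{i-2} with p_{-2}=0, p_{-1}=1, q_{-2}=1, q_{-1}=0:
  i=0: a_0=6, p_0 = 6*1 + 0 = 6, q_0 = 6*0 + 1 = 1.
  i=1: a_1=1, p_1 = 1*6 + 1 = 7, q_1 = 1*1 + 0 = 1.
  i=2: a_2=8, p_2 = 8*7 + 6 = 62, q_2 = 8*1 + 1 = 9.
  i=3: a_3=4, p_3 = 4*62 + 7 = 255, q_3 = 4*9 + 1 = 37.
  i=4: a_4=4, p_4 = 4*255 + 62 = 1082, q_4 = 4*37 + 9 = 157.
  i=5: a_5=6, p_5 = 6*1082 + 255 = 6747, q_5 = 6*157 + 37 = 979.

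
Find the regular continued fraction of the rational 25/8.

Run the Euclidean algorithm on 25 and 8; the successive quotients are the partial quotients a_0, a_1, ... (each step inverts the fractional part left over by the previous one):
  25 = 3*8 + 1, so a_0 = 3.
  8 = 8*1 + 0, so a_1 = 8.
The remainder reaches 0 after 2 divisions, so the expansion has 2 partial quotients, read off in order.

[3; 8]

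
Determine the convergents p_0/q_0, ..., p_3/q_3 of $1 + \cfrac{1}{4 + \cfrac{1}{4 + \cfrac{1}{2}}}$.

1/1, 5/4, 21/17, 47/38

Using the convergent recurrence p_i = a_i*p_{i-1} + p_{i-2}, q_i = a_i*q_{i-1} + q_{i-2} with p_{-2}=0, p_{-1}=1, q_{-2}=1, q_{-1}=0:
  i=0: a_0=1, p_0 = 1*1 + 0 = 1, q_0 = 1*0 + 1 = 1.
  i=1: a_1=4, p_1 = 4*1 + 1 = 5, q_1 = 4*1 + 0 = 4.
  i=2: a_2=4, p_2 = 4*5 + 1 = 21, q_2 = 4*4 + 1 = 17.
  i=3: a_3=2, p_3 = 2*21 + 5 = 47, q_3 = 2*17 + 4 = 38.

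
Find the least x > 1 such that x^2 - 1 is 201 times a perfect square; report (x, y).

(x, y) = (515095, 36332)

First expand sqrt(201) as a continued fraction. With x_i = (sqrt(201) + m_i)/d_i and (m_0, d_0) = (0, 1): a_0 = floor(sqrt(201)) = 14, since 14^2 = 196 <= 201 < 225 = 15^2.
Iterate m_{i+1} = d_i*a_i - m_i, d_{i+1} = (201 - m_{i+1}^2)/d_i, a_{i+1} = floor((a_0 + m_{i+1})/d_{i+1}):
  m_1 = 1*14 - 0 = 14, d_1 = (201 - 14^2)/1 = 5/1 = 5, a_1 = floor((14 + 14)/5) = 5.
  m_2 = 5*5 - 14 = 11, d_2 = (201 - 11^2)/5 = 80/5 = 16, a_2 = floor((14 + 11)/16) = 1.
  m_3 = 16*1 - 11 = 5, d_3 = (201 - 5^2)/16 = 176/16 = 11, a_3 = floor((14 + 5)/11) = 1.
  m_4 = 11*1 - 5 = 6, d_4 = (201 - 6^2)/11 = 165/11 = 15, a_4 = floor((14 + 6)/15) = 1.
  m_5 = 15*1 - 6 = 9, d_5 = (201 - 9^2)/15 = 120/15 = 8, a_5 = floor((14 + 9)/8) = 2.
  m_6 = 8*2 - 9 = 7, d_6 = (201 - 7^2)/8 = 152/8 = 19, a_6 = floor((14 + 7)/19) = 1.
  m_7 = 19*1 - 7 = 12, d_7 = (201 - 12^2)/19 = 57/19 = 3, a_7 = floor((14 + 12)/3) = 8.
  m_8 = 3*8 - 12 = 12, d_8 = (201 - 12^2)/3 = 57/3 = 19, a_8 = floor((14 + 12)/19) = 1.
  m_9 = 19*1 - 12 = 7, d_9 = (201 - 7^2)/19 = 152/19 = 8, a_9 = floor((14 + 7)/8) = 2.
  m_10 = 8*2 - 7 = 9, d_10 = (201 - 9^2)/8 = 120/8 = 15, a_10 = floor((14 + 9)/15) = 1.
  m_11 = 15*1 - 9 = 6, d_11 = (201 - 6^2)/15 = 165/15 = 11, a_11 = floor((14 + 6)/11) = 1.
  m_12 = 11*1 - 6 = 5, d_12 = (201 - 5^2)/11 = 176/11 = 16, a_12 = floor((14 + 5)/16) = 1.
  m_13 = 16*1 - 5 = 11, d_13 = (201 - 11^2)/16 = 80/16 = 5, a_13 = floor((14 + 11)/5) = 5.
  m_14 = 5*5 - 11 = 14, d_14 = (201 - 14^2)/5 = 5/5 = 1, a_14 = floor((14 + 14)/1) = 28.
  m_15 = 1*28 - 14 = 14, d_15 = (201 - 14^2)/1 = 5/1 = 5: (m_15, d_15) = (m_1, d_1) = (14, 5), so from here the quotients repeat a_1, ..., a_14; the period length is 14.
So sqrt(201) = [14; (5, 1, 1, 1, 2, 1, 8, 1, 2, 1, 1, 1, 5, 28)] with period length k = 14.
k is even, so the fundamental solution of x^2 - 201y^2 = 1 is (p_{k-1}, q_{k-1}) = (p_13, q_13); compute convergents through index 13.
Convergents (p_i = a_i*p_{i-1} + p_{i-2}, q_i = a_i*q_{i-1} + q_{i-2} with p_{-2}=0, p_{-1}=1, q_{-2}=1, q_{-1}=0):
  i=0: a_0=14, p_0 = 14*1 + 0 = 14, q_0 = 14*0 + 1 = 1.
  i=1: a_1=5, p_1 = 5*14 + 1 = 71, q_1 = 5*1 + 0 = 5.
  i=2: a_2=1, p_2 = 1*71 + 14 = 85, q_2 = 1*5 + 1 = 6.
  i=3: a_3=1, p_3 = 1*85 + 71 = 156, q_3 = 1*6 + 5 = 11.
  i=4: a_4=1, p_4 = 1*156 + 85 = 241, q_4 = 1*11 + 6 = 17.
  i=5: a_5=2, p_5 = 2*241 + 156 = 638, q_5 = 2*17 + 11 = 45.
  i=6: a_6=1, p_6 = 1*638 + 241 = 879, q_6 = 1*45 + 17 = 62.
  i=7: a_7=8, p_7 = 8*879 + 638 = 7670, q_7 = 8*62 + 45 = 541.
  i=8: a_8=1, p_8 = 1*7670 + 879 = 8549, q_8 = 1*541 + 62 = 603.
  i=9: a_9=2, p_9 = 2*8549 + 7670 = 24768, q_9 = 2*603 + 541 = 1747.
  i=10: a_10=1, p_10 = 1*24768 + 8549 = 33317, q_10 = 1*1747 + 603 = 2350.
  i=11: a_11=1, p_11 = 1*33317 + 24768 = 58085, q_11 = 1*2350 + 1747 = 4097.
  i=12: a_12=1, p_12 = 1*58085 + 33317 = 91402, q_12 = 1*4097 + 2350 = 6447.
  i=13: a_13=5, p_13 = 5*91402 + 58085 = 515095, q_13 = 5*6447 + 4097 = 36332.
Check: 515095^2 - 201*36332^2 = 265322859025 - 265322859024 = 1, so (x, y) = (515095, 36332) solves the equation, and by the theorem it is the least positive solution.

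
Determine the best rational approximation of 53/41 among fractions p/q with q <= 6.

4/3

Expand x = 53/41 as a continued fraction with the Euclidean algorithm:
  53 = 1*41 + 12, so a_0 = 1.
  41 = 3*12 + 5, so a_1 = 3.
  12 = 2*5 + 2, so a_2 = 2.
  5 = 2*2 + 1, so a_3 = 2.
  2 = 2*1 + 0, so a_4 = 2.
so x = [1; 3, 2, 2, 2].
Convergents (p_i = a_i*p_{i-1} + p_{i-2}, q_i = a_i*q_{i-1} + q_{i-2} with p_{-2}=0, p_{-1}=1, q_{-2}=1, q_{-1}=0), until the denominator exceeds 6:
  i=0: a_0=1, p_0 = 1*1 + 0 = 1, q_0 = 1*0 + 1 = 1.
  i=1: a_1=3, p_1 = 3*1 + 1 = 4, q_1 = 3*1 + 0 = 3.
  i=2: a_2=2, p_2 = 2*4 + 1 = 9, q_2 = 2*3 + 1 = 7.
q_2 = 7 > 6, so the last convergent with denominator <= 6 is p_1/q_1 = 4/3.
The closest fraction with denominator <= 6 is either p_1/q_1 or the intermediate fraction (k*p_1 + p_0)/(k*q_1 + q_0) with the largest k >= 1 whose denominator stays <= 6; these approach x as k grows, and every other convergent or intermediate fraction in range is farther away.
Largest k: floor((6 - q_0)/q_1) = floor((6 - 1)/3) = 1.
That gives (1*4 + 1)/(1*3 + 1) = 5/4.
Compare the errors: |x - 4/3| = |53*3 - 4*41|/(41*3) = 5/123, and |x - 5/4| = |53*4 - 5*41|/(41*4) = 7/164.
Cross-multiplying, 5*164 = 820 < 861 = 7*123, so 5/123 is smaller: the convergent 4/3 is closer to x than 5/4.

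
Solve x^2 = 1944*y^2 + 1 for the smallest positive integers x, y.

(x, y) = (485, 11)

First expand sqrt(1944) as a continued fraction. With x_i = (sqrt(1944) + m_i)/d_i and (m_0, d_0) = (0, 1): a_0 = floor(sqrt(1944)) = 44, since 44^2 = 1936 <= 1944 < 2025 = 45^2.
Iterate m_{i+1} = d_i*a_i - m_i, d_{i+1} = (1944 - m_{i+1}^2)/d_i, a_{i+1} = floor((a_0 + m_{i+1})/d_{i+1}):
  m_1 = 1*44 - 0 = 44, d_1 = (1944 - 44^2)/1 = 8/1 = 8, a_1 = floor((44 + 44)/8) = 11.
  m_2 = 8*11 - 44 = 44, d_2 = (1944 - 44^2)/8 = 8/8 = 1, a_2 = floor((44 + 44)/1) = 88.
  m_3 = 1*88 - 44 = 44, d_3 = (1944 - 44^2)/1 = 8/1 = 8: (m_3, d_3) = (m_1, d_1) = (44, 8), so from here the quotients repeat a_1, a_2; the period length is 2.
So sqrt(1944) = [44; (11, 88)] with period length k = 2.
k is even, so the fundamental solution of x^2 - 1944y^2 = 1 is (p_{k-1}, q_{k-1}) = (p_1, q_1); compute convergents through index 1.
Convergents (p_i = a_i*p_{i-1} + p_{i-2}, q_i = a_i*q_{i-1} + q_{i-2} with p_{-2}=0, p_{-1}=1, q_{-2}=1, q_{-1}=0):
  i=0: a_0=44, p_0 = 44*1 + 0 = 44, q_0 = 44*0 + 1 = 1.
  i=1: a_1=11, p_1 = 11*44 + 1 = 485, q_1 = 11*1 + 0 = 11.
Check: 485^2 - 1944*11^2 = 235225 - 235224 = 1, so (x, y) = (485, 11) solves the equation, and by the theorem it is the least positive solution.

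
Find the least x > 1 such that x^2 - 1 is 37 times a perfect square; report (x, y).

First expand sqrt(37) as a continued fraction. With x_i = (sqrt(37) + m_i)/d_i and (m_0, d_0) = (0, 1): a_0 = floor(sqrt(37)) = 6, since 6^2 = 36 <= 37 < 49 = 7^2.
Iterate m_{i+1} = d_i*a_i - m_i, d_{i+1} = (37 - m_{i+1}^2)/d_i, a_{i+1} = floor((a_0 + m_{i+1})/d_{i+1}):
  m_1 = 1*6 - 0 = 6, d_1 = (37 - 6^2)/1 = 1/1 = 1, a_1 = floor((6 + 6)/1) = 12.
  m_2 = 1*12 - 6 = 6, d_2 = (37 - 6^2)/1 = 1/1 = 1: (m_2, d_2) = (m_1, d_1) = (6, 1), so from here the quotient a_1 repeats; the period length is 1.
So sqrt(37) = [6; (12)] with period length k = 1.
k is odd, so (p_{k-1}, q_{k-1}) only solves x^2 - 37y^2 = -1 and the fundamental solution of x^2 - 37y^2 = 1 is (p_{2k-1}, q_{2k-1}) = (p_1, q_1); compute convergents through index 1, running through the period twice.
Convergents (p_i = a_i*p_{i-1} + p_{i-2}, q_i = a_i*q_{i-1} + q_{i-2} with p_{-2}=0, p_{-1}=1, q_{-2}=1, q_{-1}=0):
  i=0: a_0=6, p_0 = 6*1 + 0 = 6, q_0 = 6*0 + 1 = 1.
  i=1: a_1=12, p_1 = 12*6 + 1 = 73, q_1 = 12*1 + 0 = 12.
Indeed p_0^2 - 37*q_0^2 = 36 - 37 = -1, not +1.
Check: 73^2 - 37*12^2 = 5329 - 5328 = 1, so (x, y) = (73, 12) solves the equation, and by the theorem it is the least positive solution.

(x, y) = (73, 12)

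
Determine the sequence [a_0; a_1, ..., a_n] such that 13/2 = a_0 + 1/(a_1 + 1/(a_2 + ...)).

[6; 2]

Run the Euclidean algorithm on 13 and 2; the successive quotients are the partial quotients a_0, a_1, ... (each step inverts the fractional part left over by the previous one):
  13 = 6*2 + 1, so a_0 = 6.
  2 = 2*1 + 0, so a_1 = 2.
The remainder reaches 0 after 2 divisions, so the expansion has 2 partial quotients, read off in order.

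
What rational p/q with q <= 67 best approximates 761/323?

139/59

Expand x = 761/323 as a continued fraction with the Euclidean algorithm:
  761 = 2*323 + 115, so a_0 = 2.
  323 = 2*115 + 93, so a_1 = 2.
  115 = 1*93 + 22, so a_2 = 1.
  93 = 4*22 + 5, so a_3 = 4.
  22 = 4*5 + 2, so a_4 = 4.
  5 = 2*2 + 1, so a_5 = 2.
  2 = 2*1 + 0, so a_6 = 2.
so x = [2; 2, 1, 4, 4, 2, 2].
Convergents (p_i = a_i*p_{i-1} + p_{i-2}, q_i = a_i*q_{i-1} + q_{i-2} with p_{-2}=0, p_{-1}=1, q_{-2}=1, q_{-1}=0), until the denominator exceeds 67:
  i=0: a_0=2, p_0 = 2*1 + 0 = 2, q_0 = 2*0 + 1 = 1.
  i=1: a_1=2, p_1 = 2*2 + 1 = 5, q_1 = 2*1 + 0 = 2.
  i=2: a_2=1, p_2 = 1*5 + 2 = 7, q_2 = 1*2 + 1 = 3.
  i=3: a_3=4, p_3 = 4*7 + 5 = 33, q_3 = 4*3 + 2 = 14.
  i=4: a_4=4, p_4 = 4*33 + 7 = 139, q_4 = 4*14 + 3 = 59.
  i=5: a_5=2, p_5 = 2*139 + 33 = 311, q_5 = 2*59 + 14 = 132.
q_5 = 132 > 67, so the last convergent with denominator <= 67 is p_4/q_4 = 139/59.
The closest fraction with denominator <= 67 is either p_4/q_4 or the intermediate fraction (k*p_4 + p_3)/(k*q_4 + q_3) with the largest k >= 1 whose denominator stays <= 67; these approach x as k grows, and every other convergent or intermediate fraction in range is farther away.
Largest k: floor((67 - q_3)/q_4) = floor((67 - 14)/59) = 0.
Since k = 0, no intermediate fraction beyond p_4/q_4 has denominator <= 67, so the convergent 139/59 is the closest (its error is |761*59 - 139*323|/(323*59) = 2/19057).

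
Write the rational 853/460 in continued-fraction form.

Run the Euclidean algorithm on 853 and 460; the successive quotients are the partial quotients a_0, a_1, ... (each step inverts the fractional part left over by the previous one):
  853 = 1*460 + 393, so a_0 = 1.
  460 = 1*393 + 67, so a_1 = 1.
  393 = 5*67 + 58, so a_2 = 5.
  67 = 1*58 + 9, so a_3 = 1.
  58 = 6*9 + 4, so a_4 = 6.
  9 = 2*4 + 1, so a_5 = 2.
  4 = 4*1 + 0, so a_6 = 4.
The remainder reaches 0 after 7 divisions, so the expansion has 7 partial quotients, read off in order.

[1; 1, 5, 1, 6, 2, 4]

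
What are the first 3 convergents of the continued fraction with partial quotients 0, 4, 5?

Using the convergent recurrence p_i = a_i*p_{i-1} + p_{i-2}, q_i = a_i*q_{i-1} + q_{i-2} with p_{-2}=0, p_{-1}=1, q_{-2}=1, q_{-1}=0:
  i=0: a_0=0, p_0 = 0*1 + 0 = 0, q_0 = 0*0 + 1 = 1.
  i=1: a_1=4, p_1 = 4*0 + 1 = 1, q_1 = 4*1 + 0 = 4.
  i=2: a_2=5, p_2 = 5*1 + 0 = 5, q_2 = 5*4 + 1 = 21.

0/1, 1/4, 5/21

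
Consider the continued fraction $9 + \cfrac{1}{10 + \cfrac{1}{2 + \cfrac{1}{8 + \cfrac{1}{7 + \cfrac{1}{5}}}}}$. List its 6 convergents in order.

9/1, 91/10, 191/21, 1619/178, 11524/1267, 59239/6513

Using the convergent recurrence p_i = a_i*p_{i-1} + p_{i-2}, q_i = a_i*q_{i-1} + q_{i-2} with p_{-2}=0, p_{-1}=1, q_{-2}=1, q_{-1}=0:
  i=0: a_0=9, p_0 = 9*1 + 0 = 9, q_0 = 9*0 + 1 = 1.
  i=1: a_1=10, p_1 = 10*9 + 1 = 91, q_1 = 10*1 + 0 = 10.
  i=2: a_2=2, p_2 = 2*91 + 9 = 191, q_2 = 2*10 + 1 = 21.
  i=3: a_3=8, p_3 = 8*191 + 91 = 1619, q_3 = 8*21 + 10 = 178.
  i=4: a_4=7, p_4 = 7*1619 + 191 = 11524, q_4 = 7*178 + 21 = 1267.
  i=5: a_5=5, p_5 = 5*11524 + 1619 = 59239, q_5 = 5*1267 + 178 = 6513.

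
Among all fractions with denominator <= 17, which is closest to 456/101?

77/17

Expand x = 456/101 as a continued fraction with the Euclidean algorithm:
  456 = 4*101 + 52, so a_0 = 4.
  101 = 1*52 + 49, so a_1 = 1.
  52 = 1*49 + 3, so a_2 = 1.
  49 = 16*3 + 1, so a_3 = 16.
  3 = 3*1 + 0, so a_4 = 3.
so x = [4; 1, 1, 16, 3].
Convergents (p_i = a_i*p_{i-1} + p_{i-2}, q_i = a_i*q_{i-1} + q_{i-2} with p_{-2}=0, p_{-1}=1, q_{-2}=1, q_{-1}=0), until the denominator exceeds 17:
  i=0: a_0=4, p_0 = 4*1 + 0 = 4, q_0 = 4*0 + 1 = 1.
  i=1: a_1=1, p_1 = 1*4 + 1 = 5, q_1 = 1*1 + 0 = 1.
  i=2: a_2=1, p_2 = 1*5 + 4 = 9, q_2 = 1*1 + 1 = 2.
  i=3: a_3=16, p_3 = 16*9 + 5 = 149, q_3 = 16*2 + 1 = 33.
q_3 = 33 > 17, so the last convergent with denominator <= 17 is p_2/q_2 = 9/2.
The closest fraction with denominator <= 17 is either p_2/q_2 or the intermediate fraction (k*p_2 + p_1)/(k*q_2 + q_1) with the largest k >= 1 whose denominator stays <= 17; these approach x as k grows, and every other convergent or intermediate fraction in range is farther away.
Largest k: floor((17 - q_1)/q_2) = floor((17 - 1)/2) = 8.
That gives (8*9 + 5)/(8*2 + 1) = 77/17.
Compare the errors: |x - 9/2| = |456*2 - 9*101|/(101*2) = 3/202, and |x - 77/17| = |456*17 - 77*101|/(101*17) = 25/1717.
Cross-multiplying, 25*202 = 5050 < 5151 = 3*1717, so 25/1717 is smaller: the intermediate fraction 77/17 is closer to x than 9/2.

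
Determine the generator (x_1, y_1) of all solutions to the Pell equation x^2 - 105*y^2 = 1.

(x, y) = (41, 4)

First expand sqrt(105) as a continued fraction. With x_i = (sqrt(105) + m_i)/d_i and (m_0, d_0) = (0, 1): a_0 = floor(sqrt(105)) = 10, since 10^2 = 100 <= 105 < 121 = 11^2.
Iterate m_{i+1} = d_i*a_i - m_i, d_{i+1} = (105 - m_{i+1}^2)/d_i, a_{i+1} = floor((a_0 + m_{i+1})/d_{i+1}):
  m_1 = 1*10 - 0 = 10, d_1 = (105 - 10^2)/1 = 5/1 = 5, a_1 = floor((10 + 10)/5) = 4.
  m_2 = 5*4 - 10 = 10, d_2 = (105 - 10^2)/5 = 5/5 = 1, a_2 = floor((10 + 10)/1) = 20.
  m_3 = 1*20 - 10 = 10, d_3 = (105 - 10^2)/1 = 5/1 = 5: (m_3, d_3) = (m_1, d_1) = (10, 5), so from here the quotients repeat a_1, a_2; the period length is 2.
So sqrt(105) = [10; (4, 20)] with period length k = 2.
k is even, so the fundamental solution of x^2 - 105y^2 = 1 is (p_{k-1}, q_{k-1}) = (p_1, q_1); compute convergents through index 1.
Convergents (p_i = a_i*p_{i-1} + p_{i-2}, q_i = a_i*q_{i-1} + q_{i-2} with p_{-2}=0, p_{-1}=1, q_{-2}=1, q_{-1}=0):
  i=0: a_0=10, p_0 = 10*1 + 0 = 10, q_0 = 10*0 + 1 = 1.
  i=1: a_1=4, p_1 = 4*10 + 1 = 41, q_1 = 4*1 + 0 = 4.
Check: 41^2 - 105*4^2 = 1681 - 1680 = 1, so (x, y) = (41, 4) solves the equation, and by the theorem it is the least positive solution.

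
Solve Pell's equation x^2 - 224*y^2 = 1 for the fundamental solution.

(x, y) = (15, 1)

First expand sqrt(224) as a continued fraction. With x_i = (sqrt(224) + m_i)/d_i and (m_0, d_0) = (0, 1): a_0 = floor(sqrt(224)) = 14, since 14^2 = 196 <= 224 < 225 = 15^2.
Iterate m_{i+1} = d_i*a_i - m_i, d_{i+1} = (224 - m_{i+1}^2)/d_i, a_{i+1} = floor((a_0 + m_{i+1})/d_{i+1}):
  m_1 = 1*14 - 0 = 14, d_1 = (224 - 14^2)/1 = 28/1 = 28, a_1 = floor((14 + 14)/28) = 1.
  m_2 = 28*1 - 14 = 14, d_2 = (224 - 14^2)/28 = 28/28 = 1, a_2 = floor((14 + 14)/1) = 28.
  m_3 = 1*28 - 14 = 14, d_3 = (224 - 14^2)/1 = 28/1 = 28: (m_3, d_3) = (m_1, d_1) = (14, 28), so from here the quotients repeat a_1, a_2; the period length is 2.
So sqrt(224) = [14; (1, 28)] with period length k = 2.
k is even, so the fundamental solution of x^2 - 224y^2 = 1 is (p_{k-1}, q_{k-1}) = (p_1, q_1); compute convergents through index 1.
Convergents (p_i = a_i*p_{i-1} + p_{i-2}, q_i = a_i*q_{i-1} + q_{i-2} with p_{-2}=0, p_{-1}=1, q_{-2}=1, q_{-1}=0):
  i=0: a_0=14, p_0 = 14*1 + 0 = 14, q_0 = 14*0 + 1 = 1.
  i=1: a_1=1, p_1 = 1*14 + 1 = 15, q_1 = 1*1 + 0 = 1.
Check: 15^2 - 224*1^2 = 225 - 224 = 1, so (x, y) = (15, 1) solves the equation, and by the theorem it is the least positive solution.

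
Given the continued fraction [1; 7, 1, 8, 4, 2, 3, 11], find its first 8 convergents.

Using the convergent recurrence p_i = a_i*p_{i-1} + p_{i-2}, q_i = a_i*q_{i-1} + q_{i-2} with p_{-2}=0, p_{-1}=1, q_{-2}=1, q_{-1}=0:
  i=0: a_0=1, p_0 = 1*1 + 0 = 1, q_0 = 1*0 + 1 = 1.
  i=1: a_1=7, p_1 = 7*1 + 1 = 8, q_1 = 7*1 + 0 = 7.
  i=2: a_2=1, p_2 = 1*8 + 1 = 9, q_2 = 1*7 + 1 = 8.
  i=3: a_3=8, p_3 = 8*9 + 8 = 80, q_3 = 8*8 + 7 = 71.
  i=4: a_4=4, p_4 = 4*80 + 9 = 329, q_4 = 4*71 + 8 = 292.
  i=5: a_5=2, p_5 = 2*329 + 80 = 738, q_5 = 2*292 + 71 = 655.
  i=6: a_6=3, p_6 = 3*738 + 329 = 2543, q_6 = 3*655 + 292 = 2257.
  i=7: a_7=11, p_7 = 11*2543 + 738 = 28711, q_7 = 11*2257 + 655 = 25482.

1/1, 8/7, 9/8, 80/71, 329/292, 738/655, 2543/2257, 28711/25482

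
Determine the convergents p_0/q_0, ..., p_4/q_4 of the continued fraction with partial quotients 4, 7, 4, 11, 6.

Using the convergent recurrence p_i = a_i*p_{i-1} + p_{i-2}, q_i = a_i*q_{i-1} + q_{i-2} with p_{-2}=0, p_{-1}=1, q_{-2}=1, q_{-1}=0:
  i=0: a_0=4, p_0 = 4*1 + 0 = 4, q_0 = 4*0 + 1 = 1.
  i=1: a_1=7, p_1 = 7*4 + 1 = 29, q_1 = 7*1 + 0 = 7.
  i=2: a_2=4, p_2 = 4*29 + 4 = 120, q_2 = 4*7 + 1 = 29.
  i=3: a_3=11, p_3 = 11*120 + 29 = 1349, q_3 = 11*29 + 7 = 326.
  i=4: a_4=6, p_4 = 6*1349 + 120 = 8214, q_4 = 6*326 + 29 = 1985.

4/1, 29/7, 120/29, 1349/326, 8214/1985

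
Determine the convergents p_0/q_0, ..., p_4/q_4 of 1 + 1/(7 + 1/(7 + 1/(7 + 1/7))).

Using the convergent recurrence p_i = a_i*p_{i-1} + p_{i-2}, q_i = a_i*q_{i-1} + q_{i-2} with p_{-2}=0, p_{-1}=1, q_{-2}=1, q_{-1}=0:
  i=0: a_0=1, p_0 = 1*1 + 0 = 1, q_0 = 1*0 + 1 = 1.
  i=1: a_1=7, p_1 = 7*1 + 1 = 8, q_1 = 7*1 + 0 = 7.
  i=2: a_2=7, p_2 = 7*8 + 1 = 57, q_2 = 7*7 + 1 = 50.
  i=3: a_3=7, p_3 = 7*57 + 8 = 407, q_3 = 7*50 + 7 = 357.
  i=4: a_4=7, p_4 = 7*407 + 57 = 2906, q_4 = 7*357 + 50 = 2549.

1/1, 8/7, 57/50, 407/357, 2906/2549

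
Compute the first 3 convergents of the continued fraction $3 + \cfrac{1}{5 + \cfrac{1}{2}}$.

3/1, 16/5, 35/11

Using the convergent recurrence p_i = a_i*p_{i-1} + p_{i-2}, q_i = a_i*q_{i-1} + q_{i-2} with p_{-2}=0, p_{-1}=1, q_{-2}=1, q_{-1}=0:
  i=0: a_0=3, p_0 = 3*1 + 0 = 3, q_0 = 3*0 + 1 = 1.
  i=1: a_1=5, p_1 = 5*3 + 1 = 16, q_1 = 5*1 + 0 = 5.
  i=2: a_2=2, p_2 = 2*16 + 3 = 35, q_2 = 2*5 + 1 = 11.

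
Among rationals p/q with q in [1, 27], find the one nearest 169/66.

64/25

Expand x = 169/66 as a continued fraction with the Euclidean algorithm:
  169 = 2*66 + 37, so a_0 = 2.
  66 = 1*37 + 29, so a_1 = 1.
  37 = 1*29 + 8, so a_2 = 1.
  29 = 3*8 + 5, so a_3 = 3.
  8 = 1*5 + 3, so a_4 = 1.
  5 = 1*3 + 2, so a_5 = 1.
  3 = 1*2 + 1, so a_6 = 1.
  2 = 2*1 + 0, so a_7 = 2.
so x = [2; 1, 1, 3, 1, 1, 1, 2].
Convergents (p_i = a_i*p_{i-1} + p_{i-2}, q_i = a_i*q_{i-1} + q_{i-2} with p_{-2}=0, p_{-1}=1, q_{-2}=1, q_{-1}=0), until the denominator exceeds 27:
  i=0: a_0=2, p_0 = 2*1 + 0 = 2, q_0 = 2*0 + 1 = 1.
  i=1: a_1=1, p_1 = 1*2 + 1 = 3, q_1 = 1*1 + 0 = 1.
  i=2: a_2=1, p_2 = 1*3 + 2 = 5, q_2 = 1*1 + 1 = 2.
  i=3: a_3=3, p_3 = 3*5 + 3 = 18, q_3 = 3*2 + 1 = 7.
  i=4: a_4=1, p_4 = 1*18 + 5 = 23, q_4 = 1*7 + 2 = 9.
  i=5: a_5=1, p_5 = 1*23 + 18 = 41, q_5 = 1*9 + 7 = 16.
  i=6: a_6=1, p_6 = 1*41 + 23 = 64, q_6 = 1*16 + 9 = 25.
  i=7: a_7=2, p_7 = 2*64 + 41 = 169, q_7 = 2*25 + 16 = 66.
q_7 = 66 > 27, so the last convergent with denominator <= 27 is p_6/q_6 = 64/25.
The closest fraction with denominator <= 27 is either p_6/q_6 or the intermediate fraction (k*p_6 + p_5)/(k*q_6 + q_5) with the largest k >= 1 whose denominator stays <= 27; these approach x as k grows, and every other convergent or intermediate fraction in range is farther away.
Largest k: floor((27 - q_5)/q_6) = floor((27 - 16)/25) = 0.
Since k = 0, no intermediate fraction beyond p_6/q_6 has denominator <= 27, so the convergent 64/25 is the closest (its error is |169*25 - 64*66|/(66*25) = 1/1650).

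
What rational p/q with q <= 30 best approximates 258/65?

119/30

Expand x = 258/65 as a continued fraction with the Euclidean algorithm:
  258 = 3*65 + 63, so a_0 = 3.
  65 = 1*63 + 2, so a_1 = 1.
  63 = 31*2 + 1, so a_2 = 31.
  2 = 2*1 + 0, so a_3 = 2.
so x = [3; 1, 31, 2].
Convergents (p_i = a_i*p_{i-1} + p_{i-2}, q_i = a_i*q_{i-1} + q_{i-2} with p_{-2}=0, p_{-1}=1, q_{-2}=1, q_{-1}=0), until the denominator exceeds 30:
  i=0: a_0=3, p_0 = 3*1 + 0 = 3, q_0 = 3*0 + 1 = 1.
  i=1: a_1=1, p_1 = 1*3 + 1 = 4, q_1 = 1*1 + 0 = 1.
  i=2: a_2=31, p_2 = 31*4 + 3 = 127, q_2 = 31*1 + 1 = 32.
q_2 = 32 > 30, so the last convergent with denominator <= 30 is p_1/q_1 = 4/1.
The closest fraction with denominator <= 30 is either p_1/q_1 or the intermediate fraction (k*p_1 + p_0)/(k*q_1 + q_0) with the largest k >= 1 whose denominator stays <= 30; these approach x as k grows, and every other convergent or intermediate fraction in range is farther away.
Largest k: floor((30 - q_0)/q_1) = floor((30 - 1)/1) = 29.
That gives (29*4 + 3)/(29*1 + 1) = 119/30.
Compare the errors: |x - 4/1| = |258*1 - 4*65|/(65*1) = 2/65, and |x - 119/30| = |258*30 - 119*65|/(65*30) = 5/1950.
Cross-multiplying, 5*65 = 325 < 3900 = 2*1950, so 5/1950 is smaller: the intermediate fraction 119/30 is closer to x than 4/1.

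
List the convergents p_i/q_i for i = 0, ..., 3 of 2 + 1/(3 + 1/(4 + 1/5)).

Using the convergent recurrence p_i = a_i*p_{i-1} + p_{i-2}, q_i = a_i*q_{i-1} + q_{i-2} with p_{-2}=0, p_{-1}=1, q_{-2}=1, q_{-1}=0:
  i=0: a_0=2, p_0 = 2*1 + 0 = 2, q_0 = 2*0 + 1 = 1.
  i=1: a_1=3, p_1 = 3*2 + 1 = 7, q_1 = 3*1 + 0 = 3.
  i=2: a_2=4, p_2 = 4*7 + 2 = 30, q_2 = 4*3 + 1 = 13.
  i=3: a_3=5, p_3 = 5*30 + 7 = 157, q_3 = 5*13 + 3 = 68.

2/1, 7/3, 30/13, 157/68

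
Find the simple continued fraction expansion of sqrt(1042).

[32; (3, 1, 1, 3, 64)]

Write x_i = (sqrt(1042) + m_i)/d_i with (m_0, d_0) = (0, 1). a_0 = floor(sqrt(1042)) = 32, since 32^2 = 1024 <= 1042 < 1089 = 33^2.
Iterate m_{i+1} = d_i*a_i - m_i, d_{i+1} = (1042 - m_{i+1}^2)/d_i, a_{i+1} = floor((a_0 + m_{i+1})/d_{i+1}):
  m_1 = 1*32 - 0 = 32, d_1 = (1042 - 32^2)/1 = 18/1 = 18, a_1 = floor((32 + 32)/18) = 3.
  m_2 = 18*3 - 32 = 22, d_2 = (1042 - 22^2)/18 = 558/18 = 31, a_2 = floor((32 + 22)/31) = 1.
  m_3 = 31*1 - 22 = 9, d_3 = (1042 - 9^2)/31 = 961/31 = 31, a_3 = floor((32 + 9)/31) = 1.
  m_4 = 31*1 - 9 = 22, d_4 = (1042 - 22^2)/31 = 558/31 = 18, a_4 = floor((32 + 22)/18) = 3.
  m_5 = 18*3 - 22 = 32, d_5 = (1042 - 32^2)/18 = 18/18 = 1, a_5 = floor((32 + 32)/1) = 64.
  m_6 = 1*64 - 32 = 32, d_6 = (1042 - 32^2)/1 = 18/1 = 18: (m_6, d_6) = (m_1, d_1) = (32, 18), so from here the quotients repeat a_1, ..., a_5; the period length is 5.
Hence the expansion of sqrt(1042) is a_0 = 32 followed by the repeating block 3, 1, 1, 3, 64 (period 5).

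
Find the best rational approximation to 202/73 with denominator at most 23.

36/13

Expand x = 202/73 as a continued fraction with the Euclidean algorithm:
  202 = 2*73 + 56, so a_0 = 2.
  73 = 1*56 + 17, so a_1 = 1.
  56 = 3*17 + 5, so a_2 = 3.
  17 = 3*5 + 2, so a_3 = 3.
  5 = 2*2 + 1, so a_4 = 2.
  2 = 2*1 + 0, so a_5 = 2.
so x = [2; 1, 3, 3, 2, 2].
Convergents (p_i = a_i*p_{i-1} + p_{i-2}, q_i = a_i*q_{i-1} + q_{i-2} with p_{-2}=0, p_{-1}=1, q_{-2}=1, q_{-1}=0), until the denominator exceeds 23:
  i=0: a_0=2, p_0 = 2*1 + 0 = 2, q_0 = 2*0 + 1 = 1.
  i=1: a_1=1, p_1 = 1*2 + 1 = 3, q_1 = 1*1 + 0 = 1.
  i=2: a_2=3, p_2 = 3*3 + 2 = 11, q_2 = 3*1 + 1 = 4.
  i=3: a_3=3, p_3 = 3*11 + 3 = 36, q_3 = 3*4 + 1 = 13.
  i=4: a_4=2, p_4 = 2*36 + 11 = 83, q_4 = 2*13 + 4 = 30.
q_4 = 30 > 23, so the last convergent with denominator <= 23 is p_3/q_3 = 36/13.
The closest fraction with denominator <= 23 is either p_3/q_3 or the intermediate fraction (k*p_3 + p_2)/(k*q_3 + q_2) with the largest k >= 1 whose denominator stays <= 23; these approach x as k grows, and every other convergent or intermediate fraction in range is farther away.
Largest k: floor((23 - q_2)/q_3) = floor((23 - 4)/13) = 1.
That gives (1*36 + 11)/(1*13 + 4) = 47/17.
Compare the errors: |x - 36/13| = |202*13 - 36*73|/(73*13) = 2/949, and |x - 47/17| = |202*17 - 47*73|/(73*17) = 3/1241.
Cross-multiplying, 2*1241 = 2482 < 2847 = 3*949, so 2/949 is smaller: the convergent 36/13 is closer to x than 47/17.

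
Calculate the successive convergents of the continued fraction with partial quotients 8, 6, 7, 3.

Using the convergent recurrence p_i = a_i*p_{i-1} + p_{i-2}, q_i = a_i*q_{i-1} + q_{i-2} with p_{-2}=0, p_{-1}=1, q_{-2}=1, q_{-1}=0:
  i=0: a_0=8, p_0 = 8*1 + 0 = 8, q_0 = 8*0 + 1 = 1.
  i=1: a_1=6, p_1 = 6*8 + 1 = 49, q_1 = 6*1 + 0 = 6.
  i=2: a_2=7, p_2 = 7*49 + 8 = 351, q_2 = 7*6 + 1 = 43.
  i=3: a_3=3, p_3 = 3*351 + 49 = 1102, q_3 = 3*43 + 6 = 135.

8/1, 49/6, 351/43, 1102/135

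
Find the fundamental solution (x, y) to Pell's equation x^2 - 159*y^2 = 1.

(x, y) = (1324, 105)

First expand sqrt(159) as a continued fraction. With x_i = (sqrt(159) + m_i)/d_i and (m_0, d_0) = (0, 1): a_0 = floor(sqrt(159)) = 12, since 12^2 = 144 <= 159 < 169 = 13^2.
Iterate m_{i+1} = d_i*a_i - m_i, d_{i+1} = (159 - m_{i+1}^2)/d_i, a_{i+1} = floor((a_0 + m_{i+1})/d_{i+1}):
  m_1 = 1*12 - 0 = 12, d_1 = (159 - 12^2)/1 = 15/1 = 15, a_1 = floor((12 + 12)/15) = 1.
  m_2 = 15*1 - 12 = 3, d_2 = (159 - 3^2)/15 = 150/15 = 10, a_2 = floor((12 + 3)/10) = 1.
  m_3 = 10*1 - 3 = 7, d_3 = (159 - 7^2)/10 = 110/10 = 11, a_3 = floor((12 + 7)/11) = 1.
  m_4 = 11*1 - 7 = 4, d_4 = (159 - 4^2)/11 = 143/11 = 13, a_4 = floor((12 + 4)/13) = 1.
  m_5 = 13*1 - 4 = 9, d_5 = (159 - 9^2)/13 = 78/13 = 6, a_5 = floor((12 + 9)/6) = 3.
  m_6 = 6*3 - 9 = 9, d_6 = (159 - 9^2)/6 = 78/6 = 13, a_6 = floor((12 + 9)/13) = 1.
  m_7 = 13*1 - 9 = 4, d_7 = (159 - 4^2)/13 = 143/13 = 11, a_7 = floor((12 + 4)/11) = 1.
  m_8 = 11*1 - 4 = 7, d_8 = (159 - 7^2)/11 = 110/11 = 10, a_8 = floor((12 + 7)/10) = 1.
  m_9 = 10*1 - 7 = 3, d_9 = (159 - 3^2)/10 = 150/10 = 15, a_9 = floor((12 + 3)/15) = 1.
  m_10 = 15*1 - 3 = 12, d_10 = (159 - 12^2)/15 = 15/15 = 1, a_10 = floor((12 + 12)/1) = 24.
  m_11 = 1*24 - 12 = 12, d_11 = (159 - 12^2)/1 = 15/1 = 15: (m_11, d_11) = (m_1, d_1) = (12, 15), so from here the quotients repeat a_1, ..., a_10; the period length is 10.
So sqrt(159) = [12; (1, 1, 1, 1, 3, 1, 1, 1, 1, 24)] with period length k = 10.
k is even, so the fundamental solution of x^2 - 159y^2 = 1 is (p_{k-1}, q_{k-1}) = (p_9, q_9); compute convergents through index 9.
Convergents (p_i = a_i*p_{i-1} + p_{i-2}, q_i = a_i*q_{i-1} + q_{i-2} with p_{-2}=0, p_{-1}=1, q_{-2}=1, q_{-1}=0):
  i=0: a_0=12, p_0 = 12*1 + 0 = 12, q_0 = 12*0 + 1 = 1.
  i=1: a_1=1, p_1 = 1*12 + 1 = 13, q_1 = 1*1 + 0 = 1.
  i=2: a_2=1, p_2 = 1*13 + 12 = 25, q_2 = 1*1 + 1 = 2.
  i=3: a_3=1, p_3 = 1*25 + 13 = 38, q_3 = 1*2 + 1 = 3.
  i=4: a_4=1, p_4 = 1*38 + 25 = 63, q_4 = 1*3 + 2 = 5.
  i=5: a_5=3, p_5 = 3*63 + 38 = 227, q_5 = 3*5 + 3 = 18.
  i=6: a_6=1, p_6 = 1*227 + 63 = 290, q_6 = 1*18 + 5 = 23.
  i=7: a_7=1, p_7 = 1*290 + 227 = 517, q_7 = 1*23 + 18 = 41.
  i=8: a_8=1, p_8 = 1*517 + 290 = 807, q_8 = 1*41 + 23 = 64.
  i=9: a_9=1, p_9 = 1*807 + 517 = 1324, q_9 = 1*64 + 41 = 105.
Check: 1324^2 - 159*105^2 = 1752976 - 1752975 = 1, so (x, y) = (1324, 105) solves the equation, and by the theorem it is the least positive solution.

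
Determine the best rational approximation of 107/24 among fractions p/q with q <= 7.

31/7

Expand x = 107/24 as a continued fraction with the Euclidean algorithm:
  107 = 4*24 + 11, so a_0 = 4.
  24 = 2*11 + 2, so a_1 = 2.
  11 = 5*2 + 1, so a_2 = 5.
  2 = 2*1 + 0, so a_3 = 2.
so x = [4; 2, 5, 2].
Convergents (p_i = a_i*p_{i-1} + p_{i-2}, q_i = a_i*q_{i-1} + q_{i-2} with p_{-2}=0, p_{-1}=1, q_{-2}=1, q_{-1}=0), until the denominator exceeds 7:
  i=0: a_0=4, p_0 = 4*1 + 0 = 4, q_0 = 4*0 + 1 = 1.
  i=1: a_1=2, p_1 = 2*4 + 1 = 9, q_1 = 2*1 + 0 = 2.
  i=2: a_2=5, p_2 = 5*9 + 4 = 49, q_2 = 5*2 + 1 = 11.
q_2 = 11 > 7, so the last convergent with denominator <= 7 is p_1/q_1 = 9/2.
The closest fraction with denominator <= 7 is either p_1/q_1 or the intermediate fraction (k*p_1 + p_0)/(k*q_1 + q_0) with the largest k >= 1 whose denominator stays <= 7; these approach x as k grows, and every other convergent or intermediate fraction in range is farther away.
Largest k: floor((7 - q_0)/q_1) = floor((7 - 1)/2) = 3.
That gives (3*9 + 4)/(3*2 + 1) = 31/7.
Compare the errors: |x - 9/2| = |107*2 - 9*24|/(24*2) = 2/48, and |x - 31/7| = |107*7 - 31*24|/(24*7) = 5/168.
Cross-multiplying, 5*48 = 240 < 336 = 2*168, so 5/168 is smaller: the intermediate fraction 31/7 is closer to x than 9/2.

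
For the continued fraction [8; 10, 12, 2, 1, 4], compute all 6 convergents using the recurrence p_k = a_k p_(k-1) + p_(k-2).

8/1, 81/10, 980/121, 2041/252, 3021/373, 14125/1744

Using the convergent recurrence p_i = a_i*p_{i-1} + p_{i-2}, q_i = a_i*q_{i-1} + q_{i-2} with p_{-2}=0, p_{-1}=1, q_{-2}=1, q_{-1}=0:
  i=0: a_0=8, p_0 = 8*1 + 0 = 8, q_0 = 8*0 + 1 = 1.
  i=1: a_1=10, p_1 = 10*8 + 1 = 81, q_1 = 10*1 + 0 = 10.
  i=2: a_2=12, p_2 = 12*81 + 8 = 980, q_2 = 12*10 + 1 = 121.
  i=3: a_3=2, p_3 = 2*980 + 81 = 2041, q_3 = 2*121 + 10 = 252.
  i=4: a_4=1, p_4 = 1*2041 + 980 = 3021, q_4 = 1*252 + 121 = 373.
  i=5: a_5=4, p_5 = 4*3021 + 2041 = 14125, q_5 = 4*373 + 252 = 1744.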